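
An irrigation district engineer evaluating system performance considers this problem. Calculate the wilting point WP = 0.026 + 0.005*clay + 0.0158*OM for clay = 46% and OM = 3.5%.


WP = 0.026 + 0.005*46 + 0.0158*3.5
   = 0.026 + 0.2300 + 0.0553
   = 0.3113


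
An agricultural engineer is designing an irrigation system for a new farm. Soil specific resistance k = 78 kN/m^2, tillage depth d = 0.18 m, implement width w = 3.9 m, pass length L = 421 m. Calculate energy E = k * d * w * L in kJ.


E = k * d * w * L
  = 78 * 0.18 * 3.9 * 421
  = 23052.28 kJ


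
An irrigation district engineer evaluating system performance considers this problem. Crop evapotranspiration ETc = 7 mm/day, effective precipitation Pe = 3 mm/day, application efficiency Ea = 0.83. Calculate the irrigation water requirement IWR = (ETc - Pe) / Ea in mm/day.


IWR = (ETc - Pe) / Ea
    = (7 - 3) / 0.83
    = 4 / 0.83
    = 4.82 mm/day


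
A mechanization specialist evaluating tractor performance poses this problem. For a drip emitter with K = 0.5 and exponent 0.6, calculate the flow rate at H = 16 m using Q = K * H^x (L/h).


Q = K * H^x
  = 0.5 * 16^0.6
  = 0.5 * 5.2780
  = 2.64 L/h


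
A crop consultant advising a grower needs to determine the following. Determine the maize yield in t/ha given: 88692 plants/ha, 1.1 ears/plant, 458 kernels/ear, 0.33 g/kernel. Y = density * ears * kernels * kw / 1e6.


Y = density * ears * kernels * kw
  = 88692 * 1.1 * 458 * 0.33 g/ha
  = 14745399.77 g/ha
  = 14745.40 kg/ha = 14.75 t/ha


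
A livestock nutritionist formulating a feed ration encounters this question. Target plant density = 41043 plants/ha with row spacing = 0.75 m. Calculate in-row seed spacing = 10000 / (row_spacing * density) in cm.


spacing = 10000 / (row_sp * density)
        = 10000 / (0.75 * 41043)
        = 10000 / 30782.25
        = 0.32486 m = 32.49 cm


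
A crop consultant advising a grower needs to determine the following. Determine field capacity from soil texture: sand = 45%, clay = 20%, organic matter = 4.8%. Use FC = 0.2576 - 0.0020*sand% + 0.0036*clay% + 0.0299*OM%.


FC = 0.2576 - 0.0020*45 + 0.0036*20 + 0.0299*4.8
   = 0.2576 - 0.0900 + 0.0720 + 0.1435
   = 0.3831


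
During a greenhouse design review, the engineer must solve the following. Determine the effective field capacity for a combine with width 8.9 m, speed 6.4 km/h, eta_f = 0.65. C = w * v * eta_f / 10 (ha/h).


C = w * v * eta_f / 10
  = 8.9 * 6.4 * 0.65 / 10
  = 37.02 / 10
  = 3.70 ha/h


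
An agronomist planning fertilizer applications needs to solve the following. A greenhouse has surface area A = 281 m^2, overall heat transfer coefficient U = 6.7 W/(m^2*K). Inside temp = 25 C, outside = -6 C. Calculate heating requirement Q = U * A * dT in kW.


dT = 25 - (-6) = 31 K
Q = U * A * dT
  = 6.7 * 281 * 31
  = 58363.70 W = 58.36 kW


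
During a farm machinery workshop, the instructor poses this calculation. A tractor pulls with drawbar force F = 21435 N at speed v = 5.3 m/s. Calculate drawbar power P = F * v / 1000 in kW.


P = F * v / 1000
  = 21435 * 5.3 / 1000
  = 113605.50 / 1000
  = 113.61 kW


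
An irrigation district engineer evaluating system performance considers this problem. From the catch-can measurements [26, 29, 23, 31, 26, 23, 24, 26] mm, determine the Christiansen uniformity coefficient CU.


xbar = 208 / 8 = 26
sum|xi - xbar| = 16
CU = 100 * (1 - 16 / (8 * 26))
   = 100 * (1 - 0.0769)
   = 92.31%


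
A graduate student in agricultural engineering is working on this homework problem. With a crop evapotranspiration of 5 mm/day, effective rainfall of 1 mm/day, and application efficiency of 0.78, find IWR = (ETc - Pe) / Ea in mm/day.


IWR = (ETc - Pe) / Ea
    = (5 - 1) / 0.78
    = 4 / 0.78
    = 5.13 mm/day


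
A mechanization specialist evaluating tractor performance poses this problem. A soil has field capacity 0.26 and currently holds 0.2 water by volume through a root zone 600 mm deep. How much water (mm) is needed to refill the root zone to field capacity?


SMD = (FC - theta) * D
    = (0.26 - 0.2) * 600
    = 0.060 * 600
    = 36 mm


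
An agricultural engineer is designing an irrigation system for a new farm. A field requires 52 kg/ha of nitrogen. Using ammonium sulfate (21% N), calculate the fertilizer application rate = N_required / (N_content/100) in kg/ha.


Rate = N_required / (N_content / 100)
     = 52 / (21 / 100)
     = 52 / 0.21
     = 247.62 kg/ha


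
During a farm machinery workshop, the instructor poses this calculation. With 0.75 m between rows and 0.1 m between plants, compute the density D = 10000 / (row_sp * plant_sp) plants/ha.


D = 10000 / (row_sp * plant_sp)
  = 10000 / (0.75 * 0.1)
  = 10000 / 0.0750
  = 133333.33 plants/ha


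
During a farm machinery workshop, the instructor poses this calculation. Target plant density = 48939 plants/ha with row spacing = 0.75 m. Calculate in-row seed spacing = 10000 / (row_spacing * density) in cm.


spacing = 10000 / (row_sp * density)
        = 10000 / (0.75 * 48939)
        = 10000 / 36704.25
        = 0.27245 m = 27.24 cm


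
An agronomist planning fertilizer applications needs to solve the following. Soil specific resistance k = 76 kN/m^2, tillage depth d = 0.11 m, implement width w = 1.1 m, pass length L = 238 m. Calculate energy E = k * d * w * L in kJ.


E = k * d * w * L
  = 76 * 0.11 * 1.1 * 238
  = 2188.65 kJ


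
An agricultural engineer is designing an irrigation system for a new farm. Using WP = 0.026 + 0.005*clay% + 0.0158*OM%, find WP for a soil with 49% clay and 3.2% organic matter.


WP = 0.026 + 0.005*49 + 0.0158*3.2
   = 0.026 + 0.2450 + 0.0506
   = 0.3216


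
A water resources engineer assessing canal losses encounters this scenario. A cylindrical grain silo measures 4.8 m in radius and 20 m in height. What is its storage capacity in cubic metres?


V = pi * r^2 * h
  = pi * 4.8^2 * 20
  = pi * 23.04 * 20
  = 1447.65 m^3


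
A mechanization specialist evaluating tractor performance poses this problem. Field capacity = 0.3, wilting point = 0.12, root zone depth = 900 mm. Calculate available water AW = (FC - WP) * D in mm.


AW = (FC - WP) * D
   = (0.3 - 0.12) * 900
   = 0.18 * 900
   = 162 mm


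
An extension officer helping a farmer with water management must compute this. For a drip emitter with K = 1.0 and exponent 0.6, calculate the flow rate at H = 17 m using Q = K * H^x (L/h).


Q = K * H^x
  = 1.0 * 17^0.6
  = 1.0 * 5.4736
  = 5.47 L/h


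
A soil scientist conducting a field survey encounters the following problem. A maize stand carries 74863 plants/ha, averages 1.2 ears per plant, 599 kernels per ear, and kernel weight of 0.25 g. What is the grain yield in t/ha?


Y = density * ears * kernels * kw
  = 74863 * 1.2 * 599 * 0.25 g/ha
  = 13452881.10 g/ha
  = 13452.88 kg/ha = 13.45 t/ha


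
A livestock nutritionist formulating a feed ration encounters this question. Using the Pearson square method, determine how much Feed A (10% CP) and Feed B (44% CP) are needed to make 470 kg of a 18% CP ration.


parts_A = CP_b - target = 44 - 18 = 26
parts_B = target - CP_a = 18 - 10 = 8
total_parts = 26 + 8 = 34
Feed A = 470 * 26 / 34 = 359.41 kg
Feed B = 470 * 8 / 34 = 110.59 kg

359.41 kg


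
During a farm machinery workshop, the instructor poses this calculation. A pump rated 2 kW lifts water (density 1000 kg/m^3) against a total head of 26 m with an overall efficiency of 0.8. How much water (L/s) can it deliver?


Q = (P * 1000 * eta) / (rho * g * H)
  = (2 * 1000 * 0.8) / (1000 * 9.81 * 26)
  = 1600 / 255060
  = 0.00627 m^3/s = 6.27 L/s


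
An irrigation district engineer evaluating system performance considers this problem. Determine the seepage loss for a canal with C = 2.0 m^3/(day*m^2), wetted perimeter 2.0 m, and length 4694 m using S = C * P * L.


S = C * P * L
  = 2.0 * 2.0 * 4694
  = 18776 m^3/day


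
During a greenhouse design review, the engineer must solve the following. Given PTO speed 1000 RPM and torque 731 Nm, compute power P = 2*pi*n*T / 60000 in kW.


P = 2*pi*n*T / 60000
  = 2*pi * 1000 * 731 / 60000
  = 4593008.46 / 60000
  = 76.55 kW


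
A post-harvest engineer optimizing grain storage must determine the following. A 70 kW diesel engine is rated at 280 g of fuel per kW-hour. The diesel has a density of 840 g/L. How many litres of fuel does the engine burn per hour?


FC = P * BSFC / rho_fuel
   = 70 * 280 / 840
   = 19600 / 840
   = 23.33 L/h


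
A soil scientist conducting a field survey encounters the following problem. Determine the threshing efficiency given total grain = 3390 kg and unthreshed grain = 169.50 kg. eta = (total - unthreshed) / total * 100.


eta = (total - unthreshed) / total * 100
    = (3390 - 169.50) / 3390 * 100
    = 3220.50 / 3390 * 100
    = 95%


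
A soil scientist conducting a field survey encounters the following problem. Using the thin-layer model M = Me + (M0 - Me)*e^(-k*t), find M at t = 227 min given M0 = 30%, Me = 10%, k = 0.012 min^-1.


M = Me + (M0 - Me) * e^(-k*t)
  = 10 + (30 - 10) * e^(-0.012*227)
  = 10 + 20 * e^(-2.724)
  = 10 + 20 * 0.06561
  = 10 + 1.3122
  = 11.31%


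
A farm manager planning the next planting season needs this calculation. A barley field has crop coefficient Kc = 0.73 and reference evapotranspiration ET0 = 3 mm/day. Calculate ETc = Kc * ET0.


ETc = Kc * ET0
    = 0.73 * 3
    = 2.19 mm/day


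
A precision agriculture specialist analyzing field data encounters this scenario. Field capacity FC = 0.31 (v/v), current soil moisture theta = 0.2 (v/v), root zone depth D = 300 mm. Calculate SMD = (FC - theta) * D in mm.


SMD = (FC - theta) * D
    = (0.31 - 0.2) * 300
    = 0.110 * 300
    = 33 mm


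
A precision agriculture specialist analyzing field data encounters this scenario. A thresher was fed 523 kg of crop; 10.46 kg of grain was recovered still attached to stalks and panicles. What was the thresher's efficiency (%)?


eta = (total - unthreshed) / total * 100
    = (523 - 10.46) / 523 * 100
    = 512.54 / 523 * 100
    = 98%


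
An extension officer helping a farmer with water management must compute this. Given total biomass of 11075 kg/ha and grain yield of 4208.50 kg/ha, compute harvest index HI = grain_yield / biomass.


HI = grain_yield / biomass
   = 4208.50 / 11075
   = 0.38


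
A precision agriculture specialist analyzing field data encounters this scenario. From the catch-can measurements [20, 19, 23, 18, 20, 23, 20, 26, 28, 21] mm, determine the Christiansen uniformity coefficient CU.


xbar = 218 / 10 = 21.800
sum|xi - xbar| = 25.600
CU = 100 * (1 - 25.600 / (10 * 21.800))
   = 100 * (1 - 0.1174)
   = 88.26%


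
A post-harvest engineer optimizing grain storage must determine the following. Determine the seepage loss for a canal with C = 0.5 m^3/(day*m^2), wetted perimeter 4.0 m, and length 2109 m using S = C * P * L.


S = C * P * L
  = 0.5 * 4.0 * 2109
  = 4218 m^3/day


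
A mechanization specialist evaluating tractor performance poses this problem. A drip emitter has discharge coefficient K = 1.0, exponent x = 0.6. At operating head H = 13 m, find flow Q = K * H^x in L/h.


Q = K * H^x
  = 1.0 * 13^0.6
  = 1.0 * 4.6598
  = 4.66 L/h


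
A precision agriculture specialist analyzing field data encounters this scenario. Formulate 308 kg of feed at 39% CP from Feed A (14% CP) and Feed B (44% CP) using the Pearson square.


parts_A = CP_b - target = 44 - 39 = 5
parts_B = target - CP_a = 39 - 14 = 25
total_parts = 5 + 25 = 30
Feed A = 308 * 5 / 30 = 51.33 kg
Feed B = 308 * 25 / 30 = 256.67 kg

51.33 kg


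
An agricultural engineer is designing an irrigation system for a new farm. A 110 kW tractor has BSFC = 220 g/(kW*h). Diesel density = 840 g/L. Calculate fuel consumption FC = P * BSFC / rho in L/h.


FC = P * BSFC / rho_fuel
   = 110 * 220 / 840
   = 24200 / 840
   = 28.81 L/h


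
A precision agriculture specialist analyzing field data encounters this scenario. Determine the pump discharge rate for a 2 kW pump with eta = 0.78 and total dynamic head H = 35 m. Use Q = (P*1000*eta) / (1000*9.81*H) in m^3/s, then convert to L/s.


Q = (P * 1000 * eta) / (rho * g * H)
  = (2 * 1000 * 0.78) / (1000 * 9.81 * 35)
  = 1560 / 343350
  = 0.00454 m^3/s = 4.54 L/s


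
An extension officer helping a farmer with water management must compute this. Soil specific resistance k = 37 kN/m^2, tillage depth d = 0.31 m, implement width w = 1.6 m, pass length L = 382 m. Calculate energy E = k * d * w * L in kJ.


E = k * d * w * L
  = 37 * 0.31 * 1.6 * 382
  = 7010.46 kJ


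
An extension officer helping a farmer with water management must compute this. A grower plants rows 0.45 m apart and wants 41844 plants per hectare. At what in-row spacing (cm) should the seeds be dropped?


spacing = 10000 / (row_sp * density)
        = 10000 / (0.45 * 41844)
        = 10000 / 18829.80
        = 0.53107 m = 53.11 cm


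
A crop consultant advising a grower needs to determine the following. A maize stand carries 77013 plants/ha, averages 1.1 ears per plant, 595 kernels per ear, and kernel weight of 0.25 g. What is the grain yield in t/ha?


Y = density * ears * kernels * kw
  = 77013 * 1.1 * 595 * 0.25 g/ha
  = 12601252.13 g/ha
  = 12601.25 kg/ha = 12.60 t/ha


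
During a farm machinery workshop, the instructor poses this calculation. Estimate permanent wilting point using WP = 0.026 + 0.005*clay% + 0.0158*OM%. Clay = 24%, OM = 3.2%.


WP = 0.026 + 0.005*24 + 0.0158*3.2
   = 0.026 + 0.1200 + 0.0506
   = 0.1966


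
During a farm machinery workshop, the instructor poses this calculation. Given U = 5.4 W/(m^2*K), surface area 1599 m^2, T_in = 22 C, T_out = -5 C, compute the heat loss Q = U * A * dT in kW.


dT = 22 - (-5) = 27 K
Q = U * A * dT
  = 5.4 * 1599 * 27
  = 233134.20 W = 233.13 kW


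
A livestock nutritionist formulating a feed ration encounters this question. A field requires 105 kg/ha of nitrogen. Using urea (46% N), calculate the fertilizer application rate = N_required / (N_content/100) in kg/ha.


Rate = N_required / (N_content / 100)
     = 105 / (46 / 100)
     = 105 / 0.46
     = 228.26 kg/ha


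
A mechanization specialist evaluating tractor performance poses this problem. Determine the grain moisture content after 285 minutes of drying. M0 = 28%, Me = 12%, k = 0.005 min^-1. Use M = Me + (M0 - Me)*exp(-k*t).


M = Me + (M0 - Me) * e^(-k*t)
  = 12 + (28 - 12) * e^(-0.005*285)
  = 12 + 16 * e^(-1.425)
  = 12 + 16 * 0.24051
  = 12 + 3.8481
  = 15.85%


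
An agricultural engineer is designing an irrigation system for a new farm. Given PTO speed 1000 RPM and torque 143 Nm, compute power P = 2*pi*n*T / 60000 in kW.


P = 2*pi*n*T / 60000
  = 2*pi * 1000 * 143 / 60000
  = 898495.50 / 60000
  = 14.97 kW


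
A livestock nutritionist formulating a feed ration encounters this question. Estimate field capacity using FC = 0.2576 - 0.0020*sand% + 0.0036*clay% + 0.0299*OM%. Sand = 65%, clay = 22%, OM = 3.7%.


FC = 0.2576 - 0.0020*65 + 0.0036*22 + 0.0299*3.7
   = 0.2576 - 0.1300 + 0.0792 + 0.1106
   = 0.3174


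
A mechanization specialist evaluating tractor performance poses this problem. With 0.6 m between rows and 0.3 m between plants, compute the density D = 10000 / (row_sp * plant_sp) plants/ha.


D = 10000 / (row_sp * plant_sp)
  = 10000 / (0.6 * 0.3)
  = 10000 / 0.1800
  = 55555.56 plants/ha


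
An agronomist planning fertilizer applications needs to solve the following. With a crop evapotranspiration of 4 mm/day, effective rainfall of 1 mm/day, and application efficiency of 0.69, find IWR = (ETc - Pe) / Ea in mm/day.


IWR = (ETc - Pe) / Ea
    = (4 - 1) / 0.69
    = 3 / 0.69
    = 4.35 mm/day


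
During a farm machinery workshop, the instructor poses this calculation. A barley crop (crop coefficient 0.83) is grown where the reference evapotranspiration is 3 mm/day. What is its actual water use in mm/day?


ETc = Kc * ET0
    = 0.83 * 3
    = 2.49 mm/day


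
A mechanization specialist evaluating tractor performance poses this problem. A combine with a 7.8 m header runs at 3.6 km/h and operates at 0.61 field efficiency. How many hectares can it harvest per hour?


C = w * v * eta_f / 10
  = 7.8 * 3.6 * 0.61 / 10
  = 17.13 / 10
  = 1.71 ha/h


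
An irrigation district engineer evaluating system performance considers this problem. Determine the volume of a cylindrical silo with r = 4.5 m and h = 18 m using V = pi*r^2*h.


V = pi * r^2 * h
  = pi * 4.5^2 * 18
  = pi * 20.25 * 18
  = 1145.11 m^3


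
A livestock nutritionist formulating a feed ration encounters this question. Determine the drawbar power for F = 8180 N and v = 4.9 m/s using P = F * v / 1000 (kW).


P = F * v / 1000
  = 8180 * 4.9 / 1000
  = 40082 / 1000
  = 40.08 kW


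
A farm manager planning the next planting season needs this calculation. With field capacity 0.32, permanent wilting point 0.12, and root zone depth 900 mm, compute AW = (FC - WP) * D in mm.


AW = (FC - WP) * D
   = (0.32 - 0.12) * 900
   = 0.20 * 900
   = 180 mm


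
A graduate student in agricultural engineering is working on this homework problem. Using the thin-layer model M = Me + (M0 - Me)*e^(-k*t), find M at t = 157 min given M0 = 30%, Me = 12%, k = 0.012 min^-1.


M = Me + (M0 - Me) * e^(-k*t)
  = 12 + (30 - 12) * e^(-0.012*157)
  = 12 + 18 * e^(-1.884)
  = 12 + 18 * 0.15198
  = 12 + 2.7357
  = 14.74%


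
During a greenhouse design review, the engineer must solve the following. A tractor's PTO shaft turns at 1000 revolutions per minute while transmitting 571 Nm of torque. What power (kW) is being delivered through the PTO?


P = 2*pi*n*T / 60000
  = 2*pi * 1000 * 571 / 60000
  = 3587698.81 / 60000
  = 59.79 kW


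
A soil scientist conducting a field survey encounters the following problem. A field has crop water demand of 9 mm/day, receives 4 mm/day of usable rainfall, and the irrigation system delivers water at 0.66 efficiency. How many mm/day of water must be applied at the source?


IWR = (ETc - Pe) / Ea
    = (9 - 4) / 0.66
    = 5 / 0.66
    = 7.58 mm/day


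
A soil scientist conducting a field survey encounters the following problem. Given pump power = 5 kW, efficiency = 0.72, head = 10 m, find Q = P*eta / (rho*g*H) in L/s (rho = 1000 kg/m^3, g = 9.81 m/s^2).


Q = (P * 1000 * eta) / (rho * g * H)
  = (5 * 1000 * 0.72) / (1000 * 9.81 * 10)
  = 3600 / 98100
  = 0.03670 m^3/s = 36.70 L/s


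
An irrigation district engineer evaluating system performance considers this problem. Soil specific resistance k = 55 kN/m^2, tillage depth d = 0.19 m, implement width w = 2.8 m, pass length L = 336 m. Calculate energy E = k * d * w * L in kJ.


E = k * d * w * L
  = 55 * 0.19 * 2.8 * 336
  = 9831.36 kJ


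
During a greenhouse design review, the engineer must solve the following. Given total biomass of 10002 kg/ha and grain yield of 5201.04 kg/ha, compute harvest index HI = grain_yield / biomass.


HI = grain_yield / biomass
   = 5201.04 / 10002
   = 0.52


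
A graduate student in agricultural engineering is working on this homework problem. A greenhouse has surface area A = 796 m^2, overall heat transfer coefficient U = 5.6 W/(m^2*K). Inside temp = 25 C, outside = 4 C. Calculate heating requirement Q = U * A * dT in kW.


dT = 25 - (4) = 21 K
Q = U * A * dT
  = 5.6 * 796 * 21
  = 93609.60 W = 93.61 kW


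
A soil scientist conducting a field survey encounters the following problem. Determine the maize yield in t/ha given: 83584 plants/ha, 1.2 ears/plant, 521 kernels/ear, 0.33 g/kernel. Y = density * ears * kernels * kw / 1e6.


Y = density * ears * kernels * kw
  = 83584 * 1.2 * 521 * 0.33 g/ha
  = 17244716.54 g/ha
  = 17244.72 kg/ha = 17.24 t/ha


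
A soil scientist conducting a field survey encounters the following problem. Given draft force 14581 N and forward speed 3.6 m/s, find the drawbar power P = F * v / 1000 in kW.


P = F * v / 1000
  = 14581 * 3.6 / 1000
  = 52491.60 / 1000
  = 52.49 kW


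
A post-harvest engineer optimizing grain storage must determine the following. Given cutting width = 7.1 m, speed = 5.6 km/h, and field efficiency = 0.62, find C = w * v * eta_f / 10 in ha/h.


C = w * v * eta_f / 10
  = 7.1 * 5.6 * 0.62 / 10
  = 24.65 / 10
  = 2.47 ha/h


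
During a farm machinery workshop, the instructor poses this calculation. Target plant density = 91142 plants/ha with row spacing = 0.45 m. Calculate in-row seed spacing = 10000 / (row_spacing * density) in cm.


spacing = 10000 / (row_sp * density)
        = 10000 / (0.45 * 91142)
        = 10000 / 41013.90
        = 0.24382 m = 24.38 cm


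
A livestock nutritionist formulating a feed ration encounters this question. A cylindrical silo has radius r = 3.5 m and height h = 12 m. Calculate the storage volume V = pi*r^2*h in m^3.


V = pi * r^2 * h
  = pi * 3.5^2 * 12
  = pi * 12.25 * 12
  = 461.81 m^3


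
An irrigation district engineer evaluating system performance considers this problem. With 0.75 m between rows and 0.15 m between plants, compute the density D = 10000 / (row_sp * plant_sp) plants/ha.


D = 10000 / (row_sp * plant_sp)
  = 10000 / (0.75 * 0.15)
  = 10000 / 0.1125
  = 88888.89 plants/ha


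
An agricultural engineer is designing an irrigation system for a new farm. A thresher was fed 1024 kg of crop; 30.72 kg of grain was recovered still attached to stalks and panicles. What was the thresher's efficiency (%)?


eta = (total - unthreshed) / total * 100
    = (1024 - 30.72) / 1024 * 100
    = 993.28 / 1024 * 100
    = 97%


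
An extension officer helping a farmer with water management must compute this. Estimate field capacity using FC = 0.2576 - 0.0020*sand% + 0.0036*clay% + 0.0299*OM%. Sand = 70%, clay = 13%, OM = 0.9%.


FC = 0.2576 - 0.0020*70 + 0.0036*13 + 0.0299*0.9
   = 0.2576 - 0.1400 + 0.0468 + 0.0269
   = 0.1913


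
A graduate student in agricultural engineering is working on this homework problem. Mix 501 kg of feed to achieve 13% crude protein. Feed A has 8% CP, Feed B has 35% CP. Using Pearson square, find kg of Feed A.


parts_A = CP_b - target = 35 - 13 = 22
parts_B = target - CP_a = 13 - 8 = 5
total_parts = 22 + 5 = 27
Feed A = 501 * 22 / 27 = 408.22 kg
Feed B = 501 * 5 / 27 = 92.78 kg

408.22 kg


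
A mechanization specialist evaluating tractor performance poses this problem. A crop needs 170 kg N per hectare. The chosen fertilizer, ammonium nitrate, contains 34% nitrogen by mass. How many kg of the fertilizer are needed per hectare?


Rate = N_required / (N_content / 100)
     = 170 / (34 / 100)
     = 170 / 0.34
     = 500 kg/ha


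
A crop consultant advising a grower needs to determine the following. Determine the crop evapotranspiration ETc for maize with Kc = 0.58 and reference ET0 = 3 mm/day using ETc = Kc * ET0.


ETc = Kc * ET0
    = 0.58 * 3
    = 1.74 mm/day


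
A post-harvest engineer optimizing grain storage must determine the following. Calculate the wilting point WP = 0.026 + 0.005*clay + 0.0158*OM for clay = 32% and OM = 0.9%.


WP = 0.026 + 0.005*32 + 0.0158*0.9
   = 0.026 + 0.1600 + 0.0142
   = 0.2002


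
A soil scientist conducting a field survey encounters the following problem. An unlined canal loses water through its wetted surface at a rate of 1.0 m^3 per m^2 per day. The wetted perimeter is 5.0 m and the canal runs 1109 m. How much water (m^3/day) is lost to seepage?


S = C * P * L
  = 1.0 * 5.0 * 1109
  = 5545 m^3/day


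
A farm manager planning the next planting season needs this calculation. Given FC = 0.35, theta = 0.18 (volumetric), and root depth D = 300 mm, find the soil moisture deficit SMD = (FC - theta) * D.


SMD = (FC - theta) * D
    = (0.35 - 0.18) * 300
    = 0.170 * 300
    = 51 mm


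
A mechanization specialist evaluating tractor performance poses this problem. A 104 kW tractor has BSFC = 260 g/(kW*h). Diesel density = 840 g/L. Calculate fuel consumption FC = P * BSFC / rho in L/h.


FC = P * BSFC / rho_fuel
   = 104 * 260 / 840
   = 27040 / 840
   = 32.19 L/h


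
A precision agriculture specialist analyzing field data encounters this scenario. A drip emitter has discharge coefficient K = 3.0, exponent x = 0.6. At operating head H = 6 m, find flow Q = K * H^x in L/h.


Q = K * H^x
  = 3.0 * 6^0.6
  = 3.0 * 2.9302
  = 8.79 L/h


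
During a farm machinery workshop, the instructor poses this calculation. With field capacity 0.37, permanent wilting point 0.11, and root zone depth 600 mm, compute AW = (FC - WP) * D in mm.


AW = (FC - WP) * D
   = (0.37 - 0.11) * 600
   = 0.26 * 600
   = 156 mm


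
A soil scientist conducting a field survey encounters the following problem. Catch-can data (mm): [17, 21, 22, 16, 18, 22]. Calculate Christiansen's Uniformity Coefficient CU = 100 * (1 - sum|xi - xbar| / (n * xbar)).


xbar = 116 / 6 = 19.333
sum|xi - xbar| = 14
CU = 100 * (1 - 14 / (6 * 19.333))
   = 100 * (1 - 0.1207)
   = 87.93%


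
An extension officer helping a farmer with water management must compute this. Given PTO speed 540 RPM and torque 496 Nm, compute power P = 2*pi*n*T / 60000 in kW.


P = 2*pi*n*T / 60000
  = 2*pi * 540 * 496 / 60000
  = 1682888.35 / 60000
  = 28.05 kW


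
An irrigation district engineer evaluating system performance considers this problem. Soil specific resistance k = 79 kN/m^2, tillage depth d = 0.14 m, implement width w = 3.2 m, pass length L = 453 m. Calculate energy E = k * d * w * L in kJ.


E = k * d * w * L
  = 79 * 0.14 * 3.2 * 453
  = 16032.58 kJ


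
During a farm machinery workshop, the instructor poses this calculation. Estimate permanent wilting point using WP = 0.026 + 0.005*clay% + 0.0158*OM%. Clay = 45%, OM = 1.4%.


WP = 0.026 + 0.005*45 + 0.0158*1.4
   = 0.026 + 0.2250 + 0.0221
   = 0.2731


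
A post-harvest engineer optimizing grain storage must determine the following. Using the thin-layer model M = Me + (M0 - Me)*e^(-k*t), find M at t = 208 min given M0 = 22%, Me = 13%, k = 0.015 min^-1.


M = Me + (M0 - Me) * e^(-k*t)
  = 13 + (22 - 13) * e^(-0.015*208)
  = 13 + 9 * e^(-3.120)
  = 13 + 9 * 0.04416
  = 13 + 0.3974
  = 13.40%


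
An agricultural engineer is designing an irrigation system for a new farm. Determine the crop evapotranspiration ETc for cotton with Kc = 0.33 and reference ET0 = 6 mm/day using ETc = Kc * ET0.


ETc = Kc * ET0
    = 0.33 * 6
    = 1.98 mm/day


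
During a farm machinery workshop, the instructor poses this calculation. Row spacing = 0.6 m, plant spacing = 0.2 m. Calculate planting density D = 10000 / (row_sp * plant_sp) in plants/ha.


D = 10000 / (row_sp * plant_sp)
  = 10000 / (0.6 * 0.2)
  = 10000 / 0.1200
  = 83333.33 plants/ha


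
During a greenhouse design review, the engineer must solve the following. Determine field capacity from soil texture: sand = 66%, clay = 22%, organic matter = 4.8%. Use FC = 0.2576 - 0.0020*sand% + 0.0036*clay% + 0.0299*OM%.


FC = 0.2576 - 0.0020*66 + 0.0036*22 + 0.0299*4.8
   = 0.2576 - 0.1320 + 0.0792 + 0.1435
   = 0.3483


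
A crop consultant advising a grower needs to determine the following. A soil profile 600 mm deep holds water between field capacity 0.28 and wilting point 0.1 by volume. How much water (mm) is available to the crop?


AW = (FC - WP) * D
   = (0.28 - 0.1) * 600
   = 0.18 * 600
   = 108 mm


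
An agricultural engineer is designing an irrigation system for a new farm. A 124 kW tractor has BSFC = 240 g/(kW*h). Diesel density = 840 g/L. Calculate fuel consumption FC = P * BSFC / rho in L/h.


FC = P * BSFC / rho_fuel
   = 124 * 240 / 840
   = 29760 / 840
   = 35.43 L/h


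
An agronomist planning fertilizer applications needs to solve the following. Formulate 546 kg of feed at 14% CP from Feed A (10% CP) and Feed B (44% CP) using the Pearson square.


parts_A = CP_b - target = 44 - 14 = 30
parts_B = target - CP_a = 14 - 10 = 4
total_parts = 30 + 4 = 34
Feed A = 546 * 30 / 34 = 481.76 kg
Feed B = 546 * 4 / 34 = 64.24 kg

481.76 kg


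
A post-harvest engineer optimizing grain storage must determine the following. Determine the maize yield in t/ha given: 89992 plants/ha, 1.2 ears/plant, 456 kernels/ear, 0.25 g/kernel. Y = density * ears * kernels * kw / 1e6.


Y = density * ears * kernels * kw
  = 89992 * 1.2 * 456 * 0.25 g/ha
  = 12310905.60 g/ha
  = 12310.91 kg/ha = 12.31 t/ha


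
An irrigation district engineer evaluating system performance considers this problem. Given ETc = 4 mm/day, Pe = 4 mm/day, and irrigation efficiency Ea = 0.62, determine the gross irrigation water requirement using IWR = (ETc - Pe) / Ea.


IWR = (ETc - Pe) / Ea
    = (4 - 4) / 0.62
    = 0 / 0.62
    = 0 mm/day


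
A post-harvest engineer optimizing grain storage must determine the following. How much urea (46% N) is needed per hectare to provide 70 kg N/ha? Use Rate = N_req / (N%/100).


Rate = N_required / (N_content / 100)
     = 70 / (46 / 100)
     = 70 / 0.46
     = 152.17 kg/ha


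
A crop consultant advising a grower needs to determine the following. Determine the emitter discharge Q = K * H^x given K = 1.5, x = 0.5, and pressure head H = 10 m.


Q = K * H^x
  = 1.5 * 10^0.5
  = 1.5 * 3.1623
  = 4.74 L/h


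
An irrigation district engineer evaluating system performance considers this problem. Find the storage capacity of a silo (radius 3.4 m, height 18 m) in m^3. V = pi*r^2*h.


V = pi * r^2 * h
  = pi * 3.4^2 * 18
  = pi * 11.56 * 18
  = 653.70 m^3


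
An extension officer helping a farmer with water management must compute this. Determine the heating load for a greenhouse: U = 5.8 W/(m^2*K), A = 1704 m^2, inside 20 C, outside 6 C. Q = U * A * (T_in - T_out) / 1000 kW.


dT = 20 - (6) = 14 K
Q = U * A * dT
  = 5.8 * 1704 * 14
  = 138364.80 W = 138.36 kW


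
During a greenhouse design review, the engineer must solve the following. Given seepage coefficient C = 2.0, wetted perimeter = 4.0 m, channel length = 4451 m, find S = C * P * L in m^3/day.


S = C * P * L
  = 2.0 * 4.0 * 4451
  = 35608 m^3/day


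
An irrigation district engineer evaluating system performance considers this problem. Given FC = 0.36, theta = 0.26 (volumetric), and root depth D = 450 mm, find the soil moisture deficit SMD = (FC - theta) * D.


SMD = (FC - theta) * D
    = (0.36 - 0.26) * 450
    = 0.100 * 450
    = 45 mm


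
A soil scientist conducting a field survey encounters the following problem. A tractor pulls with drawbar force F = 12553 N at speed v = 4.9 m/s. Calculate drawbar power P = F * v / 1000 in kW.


P = F * v / 1000
  = 12553 * 4.9 / 1000
  = 61509.70 / 1000
  = 61.51 kW


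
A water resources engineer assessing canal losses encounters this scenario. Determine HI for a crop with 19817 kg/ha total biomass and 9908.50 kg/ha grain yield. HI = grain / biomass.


HI = grain_yield / biomass
   = 9908.50 / 19817
   = 0.50


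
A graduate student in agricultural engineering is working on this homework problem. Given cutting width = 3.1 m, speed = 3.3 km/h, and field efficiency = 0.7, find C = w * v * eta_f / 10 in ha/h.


C = w * v * eta_f / 10
  = 3.1 * 3.3 * 0.7 / 10
  = 7.16 / 10
  = 0.72 ha/h


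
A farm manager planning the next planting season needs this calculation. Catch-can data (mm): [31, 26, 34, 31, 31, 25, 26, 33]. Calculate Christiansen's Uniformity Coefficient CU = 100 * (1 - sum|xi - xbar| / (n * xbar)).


xbar = 237 / 8 = 29.625
sum|xi - xbar| = 23.750
CU = 100 * (1 - 23.750 / (8 * 29.625))
   = 100 * (1 - 0.1002)
   = 89.98%


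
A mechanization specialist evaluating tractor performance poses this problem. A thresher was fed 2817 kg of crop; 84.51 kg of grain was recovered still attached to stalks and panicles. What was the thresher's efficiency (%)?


eta = (total - unthreshed) / total * 100
    = (2817 - 84.51) / 2817 * 100
    = 2732.49 / 2817 * 100
    = 97%


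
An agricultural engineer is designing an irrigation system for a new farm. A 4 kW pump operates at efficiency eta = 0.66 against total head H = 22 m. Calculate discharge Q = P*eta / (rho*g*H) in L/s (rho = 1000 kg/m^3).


Q = (P * 1000 * eta) / (rho * g * H)
  = (4 * 1000 * 0.66) / (1000 * 9.81 * 22)
  = 2640 / 215820
  = 0.01223 m^3/s = 12.23 L/s


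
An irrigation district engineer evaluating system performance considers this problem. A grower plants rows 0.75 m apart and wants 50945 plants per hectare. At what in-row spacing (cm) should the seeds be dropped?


spacing = 10000 / (row_sp * density)
        = 10000 / (0.75 * 50945)
        = 10000 / 38208.75
        = 0.26172 m = 26.17 cm


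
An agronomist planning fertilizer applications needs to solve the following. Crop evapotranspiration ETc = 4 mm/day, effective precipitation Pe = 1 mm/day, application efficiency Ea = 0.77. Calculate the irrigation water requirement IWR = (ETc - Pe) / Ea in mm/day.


IWR = (ETc - Pe) / Ea
    = (4 - 1) / 0.77
    = 3 / 0.77
    = 3.90 mm/day


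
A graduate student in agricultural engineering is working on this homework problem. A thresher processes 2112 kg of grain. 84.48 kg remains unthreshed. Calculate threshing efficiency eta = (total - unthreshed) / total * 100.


eta = (total - unthreshed) / total * 100
    = (2112 - 84.48) / 2112 * 100
    = 2027.52 / 2112 * 100
    = 96%


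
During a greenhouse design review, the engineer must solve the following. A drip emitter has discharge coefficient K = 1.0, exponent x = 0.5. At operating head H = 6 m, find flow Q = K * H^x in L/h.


Q = K * H^x
  = 1.0 * 6^0.5
  = 1.0 * 2.4495
  = 2.45 L/h


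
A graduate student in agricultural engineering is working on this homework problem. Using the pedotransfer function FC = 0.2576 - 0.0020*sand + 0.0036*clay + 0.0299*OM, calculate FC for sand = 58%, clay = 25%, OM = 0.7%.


FC = 0.2576 - 0.0020*58 + 0.0036*25 + 0.0299*0.7
   = 0.2576 - 0.1160 + 0.0900 + 0.0209
   = 0.2525


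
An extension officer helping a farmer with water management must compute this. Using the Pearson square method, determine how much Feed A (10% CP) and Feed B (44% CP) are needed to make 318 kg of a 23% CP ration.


parts_A = CP_b - target = 44 - 23 = 21
parts_B = target - CP_a = 23 - 10 = 13
total_parts = 21 + 13 = 34
Feed A = 318 * 21 / 34 = 196.41 kg
Feed B = 318 * 13 / 34 = 121.59 kg

196.41 kg


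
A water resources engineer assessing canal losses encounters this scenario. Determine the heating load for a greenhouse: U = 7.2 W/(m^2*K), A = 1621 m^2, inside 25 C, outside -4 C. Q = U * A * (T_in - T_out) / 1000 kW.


dT = 25 - (-4) = 29 K
Q = U * A * dT
  = 7.2 * 1621 * 29
  = 338464.80 W = 338.46 kW


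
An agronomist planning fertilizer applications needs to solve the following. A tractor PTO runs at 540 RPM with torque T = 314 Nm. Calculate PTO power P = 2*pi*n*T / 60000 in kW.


P = 2*pi*n*T / 60000
  = 2*pi * 540 * 314 / 60000
  = 1065376.90 / 60000
  = 17.76 kW


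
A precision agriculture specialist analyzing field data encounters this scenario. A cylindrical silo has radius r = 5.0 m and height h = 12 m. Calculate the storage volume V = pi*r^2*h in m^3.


V = pi * r^2 * h
  = pi * 5.0^2 * 12
  = pi * 25 * 12
  = 942.48 m^3


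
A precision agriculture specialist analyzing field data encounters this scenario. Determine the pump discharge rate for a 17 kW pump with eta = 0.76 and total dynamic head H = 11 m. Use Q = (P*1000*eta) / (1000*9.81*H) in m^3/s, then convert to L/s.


Q = (P * 1000 * eta) / (rho * g * H)
  = (17 * 1000 * 0.76) / (1000 * 9.81 * 11)
  = 12920 / 107910
  = 0.11973 m^3/s = 119.73 L/s


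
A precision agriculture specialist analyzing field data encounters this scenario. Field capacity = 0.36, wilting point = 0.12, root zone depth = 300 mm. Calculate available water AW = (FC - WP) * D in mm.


AW = (FC - WP) * D
   = (0.36 - 0.12) * 300
   = 0.24 * 300
   = 72 mm


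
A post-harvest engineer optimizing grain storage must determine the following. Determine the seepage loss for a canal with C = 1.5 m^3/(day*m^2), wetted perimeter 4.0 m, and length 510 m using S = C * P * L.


S = C * P * L
  = 1.5 * 4.0 * 510
  = 3060 m^3/day


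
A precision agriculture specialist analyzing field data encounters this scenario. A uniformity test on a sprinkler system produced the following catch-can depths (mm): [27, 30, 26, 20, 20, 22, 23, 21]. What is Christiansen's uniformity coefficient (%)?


xbar = 189 / 8 = 23.625
sum|xi - xbar| = 24.250
CU = 100 * (1 - 24.250 / (8 * 23.625))
   = 100 * (1 - 0.1283)
   = 87.17%


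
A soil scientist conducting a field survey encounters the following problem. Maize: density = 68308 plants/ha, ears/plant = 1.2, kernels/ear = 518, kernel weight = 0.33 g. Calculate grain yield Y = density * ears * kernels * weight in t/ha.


Y = density * ears * kernels * kw
  = 68308 * 1.2 * 518 * 0.33 g/ha
  = 14011883.42 g/ha
  = 14011.88 kg/ha = 14.01 t/ha


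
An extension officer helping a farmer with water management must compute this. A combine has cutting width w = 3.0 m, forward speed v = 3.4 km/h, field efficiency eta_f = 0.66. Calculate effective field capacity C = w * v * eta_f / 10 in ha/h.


C = w * v * eta_f / 10
  = 3.0 * 3.4 * 0.66 / 10
  = 6.73 / 10
  = 0.67 ha/h


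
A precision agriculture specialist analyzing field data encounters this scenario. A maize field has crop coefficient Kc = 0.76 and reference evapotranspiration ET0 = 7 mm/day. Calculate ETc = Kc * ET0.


ETc = Kc * ET0
    = 0.76 * 7
    = 5.32 mm/day


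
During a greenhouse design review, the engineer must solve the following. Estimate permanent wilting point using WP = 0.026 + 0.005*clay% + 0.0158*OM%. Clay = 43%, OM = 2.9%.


WP = 0.026 + 0.005*43 + 0.0158*2.9
   = 0.026 + 0.2150 + 0.0458
   = 0.2868


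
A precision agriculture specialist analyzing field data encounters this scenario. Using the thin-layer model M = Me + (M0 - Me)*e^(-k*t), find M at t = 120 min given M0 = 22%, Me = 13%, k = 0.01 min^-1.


M = Me + (M0 - Me) * e^(-k*t)
  = 13 + (22 - 13) * e^(-0.01*120)
  = 13 + 9 * e^(-1.200)
  = 13 + 9 * 0.30119
  = 13 + 2.7107
  = 15.71%


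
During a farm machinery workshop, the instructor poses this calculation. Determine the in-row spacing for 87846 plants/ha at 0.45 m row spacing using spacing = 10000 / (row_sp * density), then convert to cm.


spacing = 10000 / (row_sp * density)
        = 10000 / (0.45 * 87846)
        = 10000 / 39530.70
        = 0.25297 m = 25.30 cm


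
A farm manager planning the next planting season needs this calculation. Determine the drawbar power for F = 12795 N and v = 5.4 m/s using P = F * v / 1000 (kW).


P = F * v / 1000
  = 12795 * 5.4 / 1000
  = 69093 / 1000
  = 69.09 kW


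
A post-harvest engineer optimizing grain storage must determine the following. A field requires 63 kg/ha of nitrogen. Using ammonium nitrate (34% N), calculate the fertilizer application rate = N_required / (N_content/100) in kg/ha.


Rate = N_required / (N_content / 100)
     = 63 / (34 / 100)
     = 63 / 0.34
     = 185.29 kg/ha


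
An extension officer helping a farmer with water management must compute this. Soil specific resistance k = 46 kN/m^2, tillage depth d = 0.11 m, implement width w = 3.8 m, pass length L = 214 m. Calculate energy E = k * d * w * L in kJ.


E = k * d * w * L
  = 46 * 0.11 * 3.8 * 214
  = 4114.79 kJ


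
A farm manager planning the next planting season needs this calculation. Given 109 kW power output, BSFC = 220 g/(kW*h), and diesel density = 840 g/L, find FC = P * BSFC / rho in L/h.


FC = P * BSFC / rho_fuel
   = 109 * 220 / 840
   = 23980 / 840
   = 28.55 L/h


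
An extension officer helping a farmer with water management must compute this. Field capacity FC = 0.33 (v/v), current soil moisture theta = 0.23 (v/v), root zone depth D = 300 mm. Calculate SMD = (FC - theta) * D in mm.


SMD = (FC - theta) * D
    = (0.33 - 0.23) * 300
    = 0.100 * 300
    = 30 mm
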